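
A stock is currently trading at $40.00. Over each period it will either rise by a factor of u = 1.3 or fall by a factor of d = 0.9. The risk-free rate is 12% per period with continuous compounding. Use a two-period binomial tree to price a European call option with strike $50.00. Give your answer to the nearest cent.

$4.48

Risk-neutral probability p = (e^0.12 − 0.9)/(1.3 − 0.9) = 0.2275/0.4000 = 0.5687
Terminal stock prices: S_uu = 67.6, S_ud = 46.8, S_dd = 32.4
Terminal payoffs (S − K): max(17.6, 0) = 17.6, max(-3.2, 0) = 0, max(-17.6, 0) = 0
Node u (S = 52): V_u = e^(−0.12)·[0.5687·17.6000 + 0.4313·0.0000] = 8.8780
Node d (S = 36): V_d = e^(−0.12)·[0.5687·0.0000 + 0.4313·0.0000] = 0.0000
Node 0 (S = 40): V_0 = e^(−0.12)·[0.5687·8.8780 + 0.4313·0.0000] = 4.4783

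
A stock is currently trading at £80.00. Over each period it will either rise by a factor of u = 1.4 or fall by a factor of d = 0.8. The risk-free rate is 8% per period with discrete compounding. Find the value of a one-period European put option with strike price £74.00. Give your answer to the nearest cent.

£4.94

Risk-neutral probability p = (1 + 0.08 − 0.8)/(1.4 − 0.8) = 0.2800/0.6000 = 0.4667
Terminal stock prices: S_u = 112, S_d = 64
Terminal payoffs (K − S): max(-38, 0) = 0, max(10, 0) = 10
Node 0 (S = 80): V_0 = 1/1.08·[0.4667·0.0000 + 0.5333·10.0000] = 4.9383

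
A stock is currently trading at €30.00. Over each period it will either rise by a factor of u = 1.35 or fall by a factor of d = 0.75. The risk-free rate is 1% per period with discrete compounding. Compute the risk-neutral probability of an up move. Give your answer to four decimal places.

p = 0.4333

Risk-neutral probability p = (1 + 0.01 − 0.75)/(1.35 − 0.75) = 0.2600/0.6000 = 0.4333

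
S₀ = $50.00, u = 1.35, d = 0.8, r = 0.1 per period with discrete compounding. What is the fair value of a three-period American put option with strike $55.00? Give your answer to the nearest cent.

$7.20

Risk-neutral probability p = (1 + 0.1 − 0.8)/(1.35 − 0.8) = 0.3000/0.5500 = 0.5455
Terminal stock prices: S_uuu = 123, S_uud = 72.9, S_udd = 43.2, S_ddd = 25.6
Terminal payoffs (K − S): max(-68.02, 0) = 0, max(-17.9, 0) = 0, max(11.8, 0) = 11.8, max(29.4, 0) = 29.4
Node uu (S = 91.13): continuation = 1/1.1·[0.5455·0.0000 + 0.4545·0.0000] = 0.0000; exercise value = 0.0000 ≤ continuation, so V_uu = 0.0000
Node ud (S = 54): continuation = 1/1.1·[0.5455·0.0000 + 0.4545·11.8000] = 4.8760; exercise value = 1.0000 ≤ continuation, so V_ud = 4.8760
Node dd (S = 32): continuation = 1/1.1·[0.5455·11.8000 + 0.4545·29.4000] = 18.0000; exercise value = 23.0000 > continuation, so V_dd = 23.0000 (exercise)
Node u (S = 67.5): continuation = 1/1.1·[0.5455·0.0000 + 0.4545·4.8760] = 2.0149; exercise value = 0.0000 ≤ continuation, so V_u = 2.0149
Node d (S = 40): continuation = 1/1.1·[0.5455·4.8760 + 0.4545·23.0000] = 11.9220; exercise value = 15.0000 > continuation, so V_d = 15.0000 (exercise)
Node 0 (S = 50): continuation = 1/1.1·[0.5455·2.0149 + 0.4545·15.0000] = 7.1975; exercise value = 5.0000 ≤ continuation, so V_0 = 7.1975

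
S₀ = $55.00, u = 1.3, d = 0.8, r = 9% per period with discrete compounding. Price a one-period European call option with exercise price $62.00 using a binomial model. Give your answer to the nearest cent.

Risk-neutral probability p = (1 + 0.09 − 0.8)/(1.3 − 0.8) = 0.2900/0.5000 = 0.5800
Terminal stock prices: S_u = 71.5, S_d = 44
Terminal payoffs (S − K): max(9.5, 0) = 9.5, max(-18, 0) = 0
Node 0 (S = 55): V_0 = 1/1.09·[0.5800·9.5000 + 0.4200·0.0000] = 5.0550

$5.06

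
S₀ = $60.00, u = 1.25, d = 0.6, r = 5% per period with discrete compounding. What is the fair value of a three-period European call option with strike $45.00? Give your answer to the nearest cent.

$24.99

Risk-neutral probability p = (1 + 0.05 − 0.6)/(1.25 − 0.6) = 0.4500/0.6500 = 0.6923
Terminal stock prices: S_uuu = 117.2, S_uud = 56.25, S_udd = 27, S_ddd = 12.96
Terminal payoffs (S − K): max(72.19, 0) = 72.19, max(11.25, 0) = 11.25, max(-18, 0) = 0, max(-32.04, 0) = 0
Node uu (S = 93.75): V_uu = 1/1.05·[0.6923·72.1875 + 0.3077·11.2500] = 50.8929
Node ud (S = 45): V_ud = 1/1.05·[0.6923·11.2500 + 0.3077·0.0000] = 7.4176
Node dd (S = 21.6): V_dd = 1/1.05·[0.6923·0.0000 + 0.3077·0.0000] = 0.0000
Node u (S = 75): V_u = 1/1.05·[0.6923·50.8929 + 0.3077·7.4176] = 35.7294
Node d (S = 36): V_d = 1/1.05·[0.6923·7.4176 + 0.3077·0.0000] = 4.8907
Node 0 (S = 60): V_0 = 1/1.05·[0.6923·35.7294 + 0.3077·4.8907] = 24.9910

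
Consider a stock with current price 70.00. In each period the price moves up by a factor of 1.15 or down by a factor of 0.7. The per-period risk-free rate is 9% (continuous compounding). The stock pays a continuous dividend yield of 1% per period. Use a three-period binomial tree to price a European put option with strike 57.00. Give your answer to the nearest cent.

Per-period risk-free factor R = e^0.09 = 1.0942; dividend-adjusted growth = e^(0.09−0.01) = 1.0833.
Risk-neutral probability p = (1.0833 − 0.7)/(1.15 − 0.7) = 0.3833/0.4500 = 0.8517
Terminal stock prices: S_uuu = 106.5, S_uud = 64.8, S_udd = 39.44, S_ddd = 24.01
Terminal payoffs (K − S): max(-49.46, 0) = 0, max(-7.802, 0) = 0, max(17.56, 0) = 17.56, max(32.99, 0) = 32.99
Node uu (S = 92.57): V_uu = e^(−0.09)·[0.8517·0.0000 + 0.1483·0.0000] = 0.0000
Node ud (S = 56.35): V_ud = e^(−0.09)·[0.8517·0.0000 + 0.1483·17.5550] = 2.3785
Node dd (S = 34.3): V_dd = e^(−0.09)·[0.8517·17.5550 + 0.1483·32.9900] = 18.1354
Node u (S = 80.5): V_u = e^(−0.09)·[0.8517·0.0000 + 0.1483·2.3785] = 0.3223
Node d (S = 49): V_d = e^(−0.09)·[0.8517·2.3785 + 0.1483·18.1354] = 4.3087
Node 0 (S = 70): V_0 = e^(−0.09)·[0.8517·0.3223 + 0.1483·4.3087] = 0.8347

0.83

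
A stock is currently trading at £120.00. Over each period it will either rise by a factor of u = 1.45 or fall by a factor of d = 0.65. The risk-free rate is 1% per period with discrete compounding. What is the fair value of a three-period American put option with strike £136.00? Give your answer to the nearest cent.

Risk-neutral probability p = (1 + 0.01 − 0.65)/(1.45 − 0.65) = 0.3600/0.8000 = 0.4500
Terminal stock prices: S_uuu = 365.8, S_uud = 164, S_udd = 73.52, S_ddd = 32.95
Terminal payoffs (K − S): max(-229.8, 0) = 0, max(-28, 0) = 0, max(62.48, 0) = 62.48, max(103, 0) = 103
Node uu (S = 252.3): continuation = 1/1.01·[0.4500·0.0000 + 0.5500·0.0000] = 0.0000; exercise value = 0.0000 ≤ continuation, so V_uu = 0.0000
Node ud (S = 113.1): continuation = 1/1.01·[0.4500·0.0000 + 0.5500·62.4850] = 34.0265; exercise value = 22.9000 ≤ continuation, so V_ud = 34.0265
Node dd (S = 50.7): continuation = 1/1.01·[0.4500·62.4850 + 0.5500·103.0450] = 83.9535; exercise value = 85.3000 > continuation, so V_dd = 85.3000 (exercise)
Node u (S = 174): continuation = 1/1.01·[0.4500·0.0000 + 0.5500·34.0265] = 18.5293; exercise value = 0.0000 ≤ continuation, so V_u = 18.5293
Node d (S = 78): continuation = 1/1.01·[0.4500·34.0265 + 0.5500·85.3000] = 61.6108; exercise value = 58.0000 ≤ continuation, so V_d = 61.6108
Node 0 (S = 120): continuation = 1/1.01·[0.4500·18.5293 + 0.5500·61.6108] = 41.8061; exercise value = 16.0000 ≤ continuation, so V_0 = 41.8061

£41.81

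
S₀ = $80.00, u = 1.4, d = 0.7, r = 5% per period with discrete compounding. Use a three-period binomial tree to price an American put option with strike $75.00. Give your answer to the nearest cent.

$12.46

Risk-neutral probability p = (1 + 0.05 − 0.7)/(1.4 − 0.7) = 0.3500/0.7000 = 0.5000
Terminal stock prices: S_uuu = 219.5, S_uud = 109.8, S_udd = 54.88, S_ddd = 27.44
Terminal payoffs (K − S): max(-144.5, 0) = 0, max(-34.76, 0) = 0, max(20.12, 0) = 20.12, max(47.56, 0) = 47.56
Node uu (S = 156.8): continuation = 1/1.05·[0.5000·0.0000 + 0.5000·0.0000] = 0.0000; exercise value = 0.0000 ≤ continuation, so V_uu = 0.0000
Node ud (S = 78.4): continuation = 1/1.05·[0.5000·0.0000 + 0.5000·20.1200] = 9.5810; exercise value = 0.0000 ≤ continuation, so V_ud = 9.5810
Node dd (S = 39.2): continuation = 1/1.05·[0.5000·20.1200 + 0.5000·47.5600] = 32.2286; exercise value = 35.8000 > continuation, so V_dd = 35.8000 (exercise)
Node u (S = 112): continuation = 1/1.05·[0.5000·0.0000 + 0.5000·9.5810] = 4.5624; exercise value = 0.0000 ≤ continuation, so V_u = 4.5624
Node d (S = 56): continuation = 1/1.05·[0.5000·9.5810 + 0.5000·35.8000] = 21.6100; exercise value = 19.0000 ≤ continuation, so V_d = 21.6100
Node 0 (S = 80): continuation = 1/1.05·[0.5000·4.5624 + 0.5000·21.6100] = 12.4630; exercise value = 0.0000 ≤ continuation, so V_0 = 12.4630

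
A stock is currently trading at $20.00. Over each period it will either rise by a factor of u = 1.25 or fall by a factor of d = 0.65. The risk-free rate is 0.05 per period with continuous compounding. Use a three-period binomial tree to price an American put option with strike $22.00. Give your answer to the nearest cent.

$4.20

Risk-neutral probability p = (e^0.05 − 0.65)/(1.25 − 0.65) = 0.4013/0.6000 = 0.6688
Terminal stock prices: S_uuu = 39.06, S_uud = 20.31, S_udd = 10.56, S_ddd = 5.492
Terminal payoffs (K − S): max(-17.06, 0) = 0, max(1.688, 0) = 1.688, max(11.44, 0) = 11.44, max(16.51, 0) = 16.51
Node uu (S = 31.25): continuation = e^(−0.05)·[0.6688·0.0000 + 0.3312·1.6875] = 0.5317; exercise value = 0.0000 ≤ continuation, so V_uu = 0.5317
Node ud (S = 16.25): continuation = e^(−0.05)·[0.6688·1.6875 + 0.3312·11.4375] = 4.6770; exercise value = 5.7500 > continuation, so V_ud = 5.7500 (exercise)
Node dd (S = 8.45): continuation = e^(−0.05)·[0.6688·11.4375 + 0.3312·16.5075] = 12.4770; exercise value = 13.5500 > continuation, so V_dd = 13.5500 (exercise)
Node u (S = 25): continuation = e^(−0.05)·[0.6688·0.5317 + 0.3312·5.7500] = 2.1498; exercise value = 0.0000 ≤ continuation, so V_u = 2.1498
Node d (S = 13): continuation = e^(−0.05)·[0.6688·5.7500 + 0.3312·13.5500] = 7.9270; exercise value = 9.0000 > continuation, so V_d = 9.0000 (exercise)
Node 0 (S = 20): continuation = e^(−0.05)·[0.6688·2.1498 + 0.3312·9.0000] = 4.2032; exercise value = 2.0000 ≤ continuation, so V_0 = 4.2032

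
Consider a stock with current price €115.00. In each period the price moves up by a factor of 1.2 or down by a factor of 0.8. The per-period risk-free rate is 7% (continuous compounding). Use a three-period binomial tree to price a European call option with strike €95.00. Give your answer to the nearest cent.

€40.07

Risk-neutral probability p = (e^0.07 − 0.8)/(1.2 − 0.8) = 0.2725/0.4000 = 0.6813
Terminal stock prices: S_uuu = 198.7, S_uud = 132.5, S_udd = 88.32, S_ddd = 58.88
Terminal payoffs (S − K): max(103.7, 0) = 103.7, max(37.48, 0) = 37.48, max(-6.68, 0) = 0, max(-36.12, 0) = 0
Node uu (S = 165.6): V_uu = e^(−0.07)·[0.6813·103.7200 + 0.3187·37.4800] = 77.0226
Node ud (S = 110.4): V_ud = e^(−0.07)·[0.6813·37.4800 + 0.3187·0.0000] = 23.8078
Node dd (S = 73.6): V_dd = e^(−0.07)·[0.6813·0.0000 + 0.3187·0.0000] = 0.0000
Node u (S = 138): V_u = e^(−0.07)·[0.6813·77.0226 + 0.3187·23.8078] = 56.0009
Node d (S = 92): V_d = e^(−0.07)·[0.6813·23.8078 + 0.3187·0.0000] = 15.1230
Node 0 (S = 115): V_0 = e^(−0.07)·[0.6813·56.0009 + 0.3187·15.1230] = 40.0667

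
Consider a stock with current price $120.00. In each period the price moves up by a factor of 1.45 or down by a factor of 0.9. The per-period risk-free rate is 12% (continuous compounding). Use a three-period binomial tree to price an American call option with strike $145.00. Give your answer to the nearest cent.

$28.14

Risk-neutral probability p = (e^0.12 − 0.9)/(1.45 − 0.9) = 0.2275/0.5500 = 0.4136
Terminal stock prices: S_uuu = 365.8, S_uud = 227.1, S_udd = 140.9, S_ddd = 87.48
Terminal payoffs (S − K): max(220.8, 0) = 220.8, max(82.07, 0) = 82.07, max(-4.06, 0) = 0, max(-57.52, 0) = 0
Node uu (S = 252.3): continuation = e^(−0.12)·[0.4136·220.8350 + 0.5864·82.0700] = 123.6965; exercise value = 107.3000 ≤ continuation, so V_uu = 123.6965
Node ud (S = 156.6): continuation = e^(−0.12)·[0.4136·82.0700 + 0.5864·0.0000] = 30.1080; exercise value = 11.6000 ≤ continuation, so V_ud = 30.1080
Node dd (S = 97.2): continuation = e^(−0.12)·[0.4136·0.0000 + 0.5864·0.0000] = 0.0000; exercise value = 0.0000 ≤ continuation, so V_dd = 0.0000
Node u (S = 174): continuation = e^(−0.12)·[0.4136·123.6965 + 0.5864·30.1080] = 61.0371; exercise value = 29.0000 ≤ continuation, so V_u = 61.0371
Node d (S = 108): continuation = e^(−0.12)·[0.4136·30.1080 + 0.5864·0.0000] = 11.0453; exercise value = 0.0000 ≤ continuation, so V_d = 11.0453
Node 0 (S = 120): continuation = e^(−0.12)·[0.4136·61.0371 + 0.5864·11.0453] = 28.1362; exercise value = 0.0000 ≤ continuation, so V_0 = 28.1362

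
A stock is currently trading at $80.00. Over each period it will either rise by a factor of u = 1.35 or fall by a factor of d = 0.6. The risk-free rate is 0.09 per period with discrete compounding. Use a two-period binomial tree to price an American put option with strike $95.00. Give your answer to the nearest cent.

$20.71

Risk-neutral probability p = (1 + 0.09 − 0.6)/(1.35 − 0.6) = 0.4900/0.7500 = 0.6533
Terminal stock prices: S_uu = 145.8, S_ud = 64.8, S_dd = 28.8
Terminal payoffs (K − S): max(-50.8, 0) = 0, max(30.2, 0) = 30.2, max(66.2, 0) = 66.2
Node u (S = 108): continuation = 1/1.09·[0.6533·0.0000 + 0.3467·30.2000] = 9.6049; exercise value = 0.0000 ≤ continuation, so V_u = 9.6049
Node d (S = 48): continuation = 1/1.09·[0.6533·30.2000 + 0.3467·66.2000] = 39.1560; exercise value = 47.0000 > continuation, so V_d = 47.0000 (exercise)
Node 0 (S = 80): continuation = 1/1.09·[0.6533·9.6049 + 0.3467·47.0000] = 20.7051; exercise value = 15.0000 ≤ continuation, so V_0 = 20.7051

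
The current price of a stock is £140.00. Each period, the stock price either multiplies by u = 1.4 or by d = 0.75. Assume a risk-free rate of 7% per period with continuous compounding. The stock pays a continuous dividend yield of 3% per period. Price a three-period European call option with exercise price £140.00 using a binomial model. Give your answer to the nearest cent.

£35.42

Per-period risk-free factor R = e^0.07 = 1.0725; dividend-adjusted growth = e^(0.07−0.03) = 1.0408.
Risk-neutral probability p = (1.0408 − 0.75)/(1.4 − 0.75) = 0.2908/0.6500 = 0.4474
Terminal stock prices: S_uuu = 384.2, S_uud = 205.8, S_udd = 110.2, S_ddd = 59.06
Terminal payoffs (S − K): max(244.2, 0) = 244.2, max(65.8, 0) = 65.8, max(-29.75, 0) = 0, max(-80.94, 0) = 0
Node uu (S = 274.4): V_uu = e^(−0.07)·[0.4474·244.1600 + 0.5526·65.8000] = 135.7551
Node ud (S = 147): V_ud = e^(−0.07)·[0.4474·65.8000 + 0.5526·0.0000] = 27.4487
Node dd (S = 78.75): V_dd = e^(−0.07)·[0.4474·0.0000 + 0.5526·0.0000] = 0.0000
Node u (S = 196): V_u = e^(−0.07)·[0.4474·135.7551 + 0.5526·27.4487] = 70.7735
Node d (S = 105): V_d = e^(−0.07)·[0.4474·27.4487 + 0.5526·0.0000] = 11.4504
Node 0 (S = 140): V_0 = e^(−0.07)·[0.4474·70.7735 + 0.5526·11.4504] = 35.4231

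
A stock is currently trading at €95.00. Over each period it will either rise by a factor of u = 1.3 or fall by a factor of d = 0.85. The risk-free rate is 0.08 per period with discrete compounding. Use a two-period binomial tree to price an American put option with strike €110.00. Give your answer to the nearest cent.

€15.00

Risk-neutral probability p = (1 + 0.08 − 0.85)/(1.3 − 0.85) = 0.2300/0.4500 = 0.5111
Terminal stock prices: S_uu = 160.6, S_ud = 105, S_dd = 68.64
Terminal payoffs (K − S): max(-50.55, 0) = 0, max(5.025, 0) = 5.025, max(41.36, 0) = 41.36
Node u (S = 123.5): continuation = 1/1.08·[0.5111·0.0000 + 0.4889·5.0250] = 2.2747; exercise value = 0.0000 ≤ continuation, so V_u = 2.2747
Node d (S = 80.75): continuation = 1/1.08·[0.5111·5.0250 + 0.4889·41.3625] = 21.1019; exercise value = 29.2500 > continuation, so V_d = 29.2500 (exercise)
Node 0 (S = 95): continuation = 1/1.08·[0.5111·2.2747 + 0.4889·29.2500] = 14.3172; exercise value = 15.0000 > continuation, so V_0 = 15.0000 (exercise)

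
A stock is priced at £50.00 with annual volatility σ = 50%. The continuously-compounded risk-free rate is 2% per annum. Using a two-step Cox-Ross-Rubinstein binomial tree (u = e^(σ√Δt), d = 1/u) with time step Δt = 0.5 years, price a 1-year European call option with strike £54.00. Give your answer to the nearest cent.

£8.45

CRR parameters: u = e^(σ√Δt) = e^(0.5·√0.5) = 1.4241, d = 1/u = 0.7022
Per-period rate: rΔt = 0.02·0.5 = 0.01, so R = e^0.01 = 1.0101
Risk-neutral probability p = (e^0.01 − 0.7022)/(1.4241 − 0.7022) = 0.3079/0.7219 = 0.4264
Terminal stock prices: S_uu = 101.4, S_ud = 50, S_dd = 24.65
Terminal payoffs (S − K): max(47.41, 0) = 47.41, max(-4, 0) = 0, max(-29.35, 0) = 0
Node u (S = 71.21): V_u = e^(−0.01)·[0.4264·47.4057 + 0.5736·0.0000] = 20.0147
Node d (S = 35.11): V_d = e^(−0.01)·[0.4264·0.0000 + 0.5736·0.0000] = 0.0000
Node 0 (S = 50): V_0 = e^(−0.01)·[0.4264·20.0147 + 0.5736·0.0000] = 8.4502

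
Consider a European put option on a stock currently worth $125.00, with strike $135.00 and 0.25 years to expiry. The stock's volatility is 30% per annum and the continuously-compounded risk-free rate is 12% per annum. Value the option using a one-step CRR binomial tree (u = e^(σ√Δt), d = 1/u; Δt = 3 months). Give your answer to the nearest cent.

CRR parameters: u = e^(σ√Δt) = e^(0.3·√0.25) = 1.1618, d = 1/u = 0.8607
Per-period rate: rΔt = 0.12·0.25 = 0.03, so R = e^0.03 = 1.0305
Risk-neutral probability p = (e^0.03 − 0.8607)/(1.1618 − 0.8607) = 0.1697/0.3011 = 0.5637
Terminal stock prices: S_u = 145.2, S_d = 107.6
Terminal payoffs (K − S): max(-10.23, 0) = 0, max(27.41, 0) = 27.41
Node 0 (S = 125): V_0 = e^(−0.03)·[0.5637·0.0000 + 0.4363·27.4115] = 11.6060

$11.61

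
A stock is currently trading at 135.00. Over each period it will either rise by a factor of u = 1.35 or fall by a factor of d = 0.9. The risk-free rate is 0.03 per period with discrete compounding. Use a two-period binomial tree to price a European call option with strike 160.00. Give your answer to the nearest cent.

Risk-neutral probability p = (1 + 0.03 − 0.9)/(1.35 − 0.9) = 0.1300/0.4500 = 0.2889
Terminal stock prices: S_uu = 246, S_ud = 164, S_dd = 109.4
Terminal payoffs (S − K): max(86.04, 0) = 86.04, max(4.025, 0) = 4.025, max(-50.65, 0) = 0
Node u (S = 182.2): V_u = 1/1.03·[0.2889·86.0375 + 0.7111·4.0250] = 26.9102
Node d (S = 121.5): V_d = 1/1.03·[0.2889·4.0250 + 0.7111·0.0000] = 1.1289
Node 0 (S = 135): V_0 = 1/1.03·[0.2889·26.9102 + 0.7111·1.1289] = 8.3270

8.33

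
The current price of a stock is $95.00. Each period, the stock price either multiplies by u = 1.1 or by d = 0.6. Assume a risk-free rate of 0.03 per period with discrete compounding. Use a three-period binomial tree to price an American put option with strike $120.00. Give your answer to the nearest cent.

Risk-neutral probability p = (1 + 0.03 − 0.6)/(1.1 − 0.6) = 0.4300/0.5000 = 0.8600
Terminal stock prices: S_uuu = 126.4, S_uud = 68.97, S_udd = 37.62, S_ddd = 20.52
Terminal payoffs (K − S): max(-6.445, 0) = 0, max(51.03, 0) = 51.03, max(82.38, 0) = 82.38, max(99.48, 0) = 99.48
Node uu (S = 115): continuation = 1/1.03·[0.8600·0.0000 + 0.1400·51.0300] = 6.9361; exercise value = 5.0500 ≤ continuation, so V_uu = 6.9361
Node ud (S = 62.7): continuation = 1/1.03·[0.8600·51.0300 + 0.1400·82.3800] = 53.8049; exercise value = 57.3000 > continuation, so V_ud = 57.3000 (exercise)
Node dd (S = 34.2): continuation = 1/1.03·[0.8600·82.3800 + 0.1400·99.4800] = 82.3049; exercise value = 85.8000 > continuation, so V_dd = 85.8000 (exercise)
Node u (S = 104.5): continuation = 1/1.03·[0.8600·6.9361 + 0.1400·57.3000] = 13.5797; exercise value = 15.5000 > continuation, so V_u = 15.5000 (exercise)
Node d (S = 57): continuation = 1/1.03·[0.8600·57.3000 + 0.1400·85.8000] = 59.5049; exercise value = 63.0000 > continuation, so V_d = 63.0000 (exercise)
Node 0 (S = 95): continuation = 1/1.03·[0.8600·15.5000 + 0.1400·63.0000] = 21.5049; exercise value = 25.0000 > continuation, so V_0 = 25.0000 (exercise)

$25.00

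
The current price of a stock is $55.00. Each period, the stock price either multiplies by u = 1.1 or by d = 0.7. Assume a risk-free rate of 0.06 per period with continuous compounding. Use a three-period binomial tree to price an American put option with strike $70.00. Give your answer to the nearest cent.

$15.00

Risk-neutral probability p = (e^0.06 − 0.7)/(1.1 − 0.7) = 0.3618/0.4000 = 0.9046
Terminal stock prices: S_uuu = 73.21, S_uud = 46.59, S_udd = 29.64, S_ddd = 18.86
Terminal payoffs (K − S): max(-3.205, 0) = 0, max(23.41, 0) = 23.41, max(40.36, 0) = 40.36, max(51.14, 0) = 51.14
Node uu (S = 66.55): continuation = e^(−0.06)·[0.9046·0.0000 + 0.0954·23.4150] = 2.1039; exercise value = 3.4500 > continuation, so V_uu = 3.4500 (exercise)
Node ud (S = 42.35): continuation = e^(−0.06)·[0.9046·23.4150 + 0.0954·40.3550] = 23.5735; exercise value = 27.6500 > continuation, so V_ud = 27.6500 (exercise)
Node dd (S = 26.95): continuation = e^(−0.06)·[0.9046·40.3550 + 0.0954·51.1350] = 38.9735; exercise value = 43.0500 > continuation, so V_dd = 43.0500 (exercise)
Node u (S = 60.5): continuation = e^(−0.06)·[0.9046·3.4500 + 0.0954·27.6500] = 5.4235; exercise value = 9.5000 > continuation, so V_u = 9.5000 (exercise)
Node d (S = 38.5): continuation = e^(−0.06)·[0.9046·27.6500 + 0.0954·43.0500] = 27.4235; exercise value = 31.5000 > continuation, so V_d = 31.5000 (exercise)
Node 0 (S = 55): continuation = e^(−0.06)·[0.9046·9.5000 + 0.0954·31.5000] = 10.9235; exercise value = 15.0000 > continuation, so V_0 = 15.0000 (exercise)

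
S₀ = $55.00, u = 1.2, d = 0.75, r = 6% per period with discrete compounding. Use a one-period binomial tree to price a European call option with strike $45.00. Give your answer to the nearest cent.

Risk-neutral probability p = (1 + 0.06 − 0.75)/(1.2 − 0.75) = 0.3100/0.4500 = 0.6889
Terminal stock prices: S_u = 66, S_d = 41.25
Terminal payoffs (S − K): max(21, 0) = 21, max(-3.75, 0) = 0
Node 0 (S = 55): V_0 = 1/1.06·[0.6889·21.0000 + 0.3111·0.0000] = 13.6478

$13.65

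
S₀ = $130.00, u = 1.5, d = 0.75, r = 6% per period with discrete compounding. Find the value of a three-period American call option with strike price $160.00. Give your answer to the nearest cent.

$31.52

Risk-neutral probability p = (1 + 0.06 − 0.75)/(1.5 − 0.75) = 0.3100/0.7500 = 0.4133
Terminal stock prices: S_uuu = 438.8, S_uud = 219.4, S_udd = 109.7, S_ddd = 54.84
Terminal payoffs (S − K): max(278.8, 0) = 278.8, max(59.38, 0) = 59.38, max(-50.31, 0) = 0, max(-105.2, 0) = 0
Node uu (S = 292.5): continuation = 1/1.06·[0.4133·278.7500 + 0.5867·59.3750] = 141.5566; exercise value = 132.5000 ≤ continuation, so V_uu = 141.5566
Node ud (S = 146.2): continuation = 1/1.06·[0.4133·59.3750 + 0.5867·0.0000] = 23.1525; exercise value = 0.0000 ≤ continuation, so V_ud = 23.1525
Node dd (S = 73.12): continuation = 1/1.06·[0.4133·0.0000 + 0.5867·0.0000] = 0.0000; exercise value = 0.0000 ≤ continuation, so V_dd = 0.0000
Node u (S = 195): continuation = 1/1.06·[0.4133·141.5566 + 0.5867·23.1525] = 68.0121; exercise value = 35.0000 ≤ continuation, so V_u = 68.0121
Node d (S = 97.5): continuation = 1/1.06·[0.4133·23.1525 + 0.5867·0.0000] = 9.0280; exercise value = 0.0000 ≤ continuation, so V_d = 9.0280
Node 0 (S = 130): continuation = 1/1.06·[0.4133·68.0121 + 0.5867·9.0280] = 31.5171; exercise value = 0.0000 ≤ continuation, so V_0 = 31.5171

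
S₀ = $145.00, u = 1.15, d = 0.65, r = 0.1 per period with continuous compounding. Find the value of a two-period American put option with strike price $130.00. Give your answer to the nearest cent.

$4.34

Risk-neutral probability p = (e^0.1 − 0.65)/(1.15 − 0.65) = 0.4552/0.5000 = 0.9103
Terminal stock prices: S_uu = 191.8, S_ud = 108.4, S_dd = 61.26
Terminal payoffs (K − S): max(-61.76, 0) = 0, max(21.61, 0) = 21.61, max(68.74, 0) = 68.74
Node u (S = 166.8): continuation = e^(−0.1)·[0.9103·0.0000 + 0.0897·21.6125] = 1.7533; exercise value = 0.0000 ≤ continuation, so V_u = 1.7533
Node d (S = 94.25): continuation = e^(−0.1)·[0.9103·21.6125 + 0.0897·68.7375] = 23.3789; exercise value = 35.7500 > continuation, so V_d = 35.7500 (exercise)
Node 0 (S = 145): continuation = e^(−0.1)·[0.9103·1.7533 + 0.0897·35.7500] = 4.3445; exercise value = 0.0000 ≤ continuation, so V_0 = 4.3445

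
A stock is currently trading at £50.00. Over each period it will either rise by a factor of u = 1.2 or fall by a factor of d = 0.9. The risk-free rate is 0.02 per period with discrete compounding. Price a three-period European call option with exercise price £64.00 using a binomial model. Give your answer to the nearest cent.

£1.57

Risk-neutral probability p = (1 + 0.02 − 0.9)/(1.2 − 0.9) = 0.1200/0.3000 = 0.4000
Terminal stock prices: S_uuu = 86.4, S_uud = 64.8, S_udd = 48.6, S_ddd = 36.45
Terminal payoffs (S − K): max(22.4, 0) = 22.4, max(0.8, 0) = 0.8, max(-15.4, 0) = 0, max(-27.55, 0) = 0
Node uu (S = 72): V_uu = 1/1.02·[0.4000·22.4000 + 0.6000·0.8000] = 9.2549
Node ud (S = 54): V_ud = 1/1.02·[0.4000·0.8000 + 0.6000·0.0000] = 0.3137
Node dd (S = 40.5): V_dd = 1/1.02·[0.4000·0.0000 + 0.6000·0.0000] = 0.0000
Node u (S = 60): V_u = 1/1.02·[0.4000·9.2549 + 0.6000·0.3137] = 3.8139
Node d (S = 45): V_d = 1/1.02·[0.4000·0.3137 + 0.6000·0.0000] = 0.1230
Node 0 (S = 50): V_0 = 1/1.02·[0.4000·3.8139 + 0.6000·0.1230] = 1.5680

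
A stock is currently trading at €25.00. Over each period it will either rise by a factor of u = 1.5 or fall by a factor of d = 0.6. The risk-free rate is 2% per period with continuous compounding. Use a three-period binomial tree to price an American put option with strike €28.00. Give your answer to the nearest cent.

€8.81

Risk-neutral probability p = (e^0.02 − 0.6)/(1.5 − 0.6) = 0.4202/0.9000 = 0.4669
Terminal stock prices: S_uuu = 84.38, S_uud = 33.75, S_udd = 13.5, S_ddd = 5.4
Terminal payoffs (K − S): max(-56.38, 0) = 0, max(-5.75, 0) = 0, max(14.5, 0) = 14.5, max(22.6, 0) = 22.6
Node uu (S = 56.25): continuation = e^(−0.02)·[0.4669·0.0000 + 0.5331·0.0000] = 0.0000; exercise value = 0.0000 ≤ continuation, so V_uu = 0.0000
Node ud (S = 22.5): continuation = e^(−0.02)·[0.4669·0.0000 + 0.5331·14.5000] = 7.5770; exercise value = 5.5000 ≤ continuation, so V_ud = 7.5770
Node dd (S = 9): continuation = e^(−0.02)·[0.4669·14.5000 + 0.5331·22.6000] = 18.4456; exercise value = 19.0000 > continuation, so V_dd = 19.0000 (exercise)
Node u (S = 37.5): continuation = e^(−0.02)·[0.4669·0.0000 + 0.5331·7.5770] = 3.9594; exercise value = 0.0000 ≤ continuation, so V_u = 3.9594
Node d (S = 15): continuation = e^(−0.02)·[0.4669·7.5770 + 0.5331·19.0000] = 13.3961; exercise value = 13.0000 ≤ continuation, so V_d = 13.3961
Node 0 (S = 25): continuation = e^(−0.02)·[0.4669·3.9594 + 0.5331·13.3961] = 8.8122; exercise value = 3.0000 ≤ continuation, so V_0 = 8.8122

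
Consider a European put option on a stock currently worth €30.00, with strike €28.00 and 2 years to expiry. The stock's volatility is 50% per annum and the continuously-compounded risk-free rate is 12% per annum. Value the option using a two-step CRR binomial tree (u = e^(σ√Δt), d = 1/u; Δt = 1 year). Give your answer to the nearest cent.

€3.34

CRR parameters: u = e^(σ√Δt) = e^(0.5·√1) = 1.6487, d = 1/u = 0.6065
Per-period rate: rΔt = 0.12·1 = 0.12, so R = e^0.12 = 1.1275
Risk-neutral probability p = (e^0.12 − 0.6065)/(1.6487 − 0.6065) = 0.5210/1.0422 = 0.4999
Terminal stock prices: S_uu = 81.55, S_ud = 30, S_dd = 11.04
Terminal payoffs (K − S): max(-53.55, 0) = 0, max(-2, 0) = 0, max(16.96, 0) = 16.96
Node u (S = 49.46): V_u = e^(−0.12)·[0.4999·0.0000 + 0.5001·0.0000] = 0.0000
Node d (S = 18.2): V_d = e^(−0.12)·[0.4999·0.0000 + 0.5001·16.9636] = 7.5246
Node 0 (S = 30): V_0 = e^(−0.12)·[0.4999·0.0000 + 0.5001·7.5246] = 3.3377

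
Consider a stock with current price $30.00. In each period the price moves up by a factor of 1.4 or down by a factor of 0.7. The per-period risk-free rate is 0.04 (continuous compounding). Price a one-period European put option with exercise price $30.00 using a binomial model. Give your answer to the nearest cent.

$4.44

Risk-neutral probability p = (e^0.04 − 0.7)/(1.4 − 0.7) = 0.3408/0.7000 = 0.4869
Terminal stock prices: S_u = 42, S_d = 21
Terminal payoffs (K − S): max(-12, 0) = 0, max(9, 0) = 9
Node 0 (S = 30): V_0 = e^(−0.04)·[0.4869·0.0000 + 0.5131·9.0000] = 4.4371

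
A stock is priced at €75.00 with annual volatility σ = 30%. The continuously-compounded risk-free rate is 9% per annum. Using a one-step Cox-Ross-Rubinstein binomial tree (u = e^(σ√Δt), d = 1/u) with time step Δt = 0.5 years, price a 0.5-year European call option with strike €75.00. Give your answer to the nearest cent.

CRR parameters: u = e^(σ√Δt) = e^(0.3·√0.5) = 1.2363, d = 1/u = 0.8089
Per-period rate: rΔt = 0.09·0.5 = 0.045, so R = e^0.045 = 1.0460
Risk-neutral probability p = (e^0.045 − 0.8089)/(1.2363 − 0.8089) = 0.2372/0.4275 = 0.5548
Terminal stock prices: S_u = 92.72, S_d = 60.66
Terminal payoffs (S − K): max(17.72, 0) = 17.72, max(-14.34, 0) = 0
Node 0 (S = 75): V_0 = e^(−0.045)·[0.5548·17.7233 + 0.4452·0.0000] = 9.4010

€9.40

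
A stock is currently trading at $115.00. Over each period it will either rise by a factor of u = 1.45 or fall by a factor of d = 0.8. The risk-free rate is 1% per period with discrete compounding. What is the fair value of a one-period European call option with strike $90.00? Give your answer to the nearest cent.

$25.89

Risk-neutral probability p = (1 + 0.01 − 0.8)/(1.45 − 0.8) = 0.2100/0.6500 = 0.3231
Terminal stock prices: S_u = 166.8, S_d = 92
Terminal payoffs (S − K): max(76.75, 0) = 76.75, max(2, 0) = 2
Node 0 (S = 115): V_0 = 1/1.01·[0.3231·76.7500 + 0.6769·2.0000] = 25.8911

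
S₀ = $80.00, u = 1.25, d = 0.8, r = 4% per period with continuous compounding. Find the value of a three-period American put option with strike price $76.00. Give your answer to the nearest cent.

Risk-neutral probability p = (e^0.04 − 0.8)/(1.25 − 0.8) = 0.2408/0.4500 = 0.5351
Terminal stock prices: S_uuu = 156.2, S_uud = 100, S_udd = 64, S_ddd = 40.96
Terminal payoffs (K − S): max(-80.25, 0) = 0, max(-24, 0) = 0, max(12, 0) = 12, max(35.04, 0) = 35.04
Node uu (S = 125): continuation = e^(−0.04)·[0.5351·0.0000 + 0.4649·0.0000] = 0.0000; exercise value = 0.0000 ≤ continuation, so V_uu = 0.0000
Node ud (S = 80): continuation = e^(−0.04)·[0.5351·0.0000 + 0.4649·12.0000] = 5.3596; exercise value = 0.0000 ≤ continuation, so V_ud = 5.3596
Node dd (S = 51.2): continuation = e^(−0.04)·[0.5351·12.0000 + 0.4649·35.0400] = 21.8200; exercise value = 24.8000 > continuation, so V_dd = 24.8000 (exercise)
Node u (S = 100): continuation = e^(−0.04)·[0.5351·0.0000 + 0.4649·5.3596] = 2.3938; exercise value = 0.0000 ≤ continuation, so V_u = 2.3938
Node d (S = 64): continuation = e^(−0.04)·[0.5351·5.3596 + 0.4649·24.8000] = 13.8323; exercise value = 12.0000 ≤ continuation, so V_d = 13.8323
Node 0 (S = 80): continuation = e^(−0.04)·[0.5351·2.3938 + 0.4649·13.8323] = 7.4088; exercise value = 0.0000 ≤ continuation, so V_0 = 7.4088

$7.41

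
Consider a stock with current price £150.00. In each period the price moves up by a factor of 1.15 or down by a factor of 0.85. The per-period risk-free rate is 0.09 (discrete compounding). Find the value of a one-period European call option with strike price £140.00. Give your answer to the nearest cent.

£23.85

Risk-neutral probability p = (1 + 0.09 − 0.85)/(1.15 − 0.85) = 0.2400/0.3000 = 0.8000
Terminal stock prices: S_u = 172.5, S_d = 127.5
Terminal payoffs (S − K): max(32.5, 0) = 32.5, max(-12.5, 0) = 0
Node 0 (S = 150): V_0 = 1/1.09·[0.8000·32.5000 + 0.2000·0.0000] = 23.8532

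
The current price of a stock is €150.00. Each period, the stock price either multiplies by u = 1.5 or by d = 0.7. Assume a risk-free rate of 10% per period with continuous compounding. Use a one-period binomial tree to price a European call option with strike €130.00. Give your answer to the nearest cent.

Risk-neutral probability p = (e^0.1 − 0.7)/(1.5 − 0.7) = 0.4052/0.8000 = 0.5065
Terminal stock prices: S_u = 225, S_d = 105
Terminal payoffs (S − K): max(95, 0) = 95, max(-25, 0) = 0
Node 0 (S = 150): V_0 = e^(−0.1)·[0.5065·95.0000 + 0.4935·0.0000] = 43.5354

€43.54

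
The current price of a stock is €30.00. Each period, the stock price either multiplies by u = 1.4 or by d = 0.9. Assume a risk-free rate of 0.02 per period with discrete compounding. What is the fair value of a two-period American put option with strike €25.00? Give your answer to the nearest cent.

€0.39

Risk-neutral probability p = (1 + 0.02 − 0.9)/(1.4 − 0.9) = 0.1200/0.5000 = 0.2400
Terminal stock prices: S_uu = 58.8, S_ud = 37.8, S_dd = 24.3
Terminal payoffs (K − S): max(-33.8, 0) = 0, max(-12.8, 0) = 0, max(0.7, 0) = 0.7
Node u (S = 42): continuation = 1/1.02·[0.2400·0.0000 + 0.7600·0.0000] = 0.0000; exercise value = 0.0000 ≤ continuation, so V_u = 0.0000
Node d (S = 27): continuation = 1/1.02·[0.2400·0.0000 + 0.7600·0.7000] = 0.5216; exercise value = 0.0000 ≤ continuation, so V_d = 0.5216
Node 0 (S = 30): continuation = 1/1.02·[0.2400·0.0000 + 0.7600·0.5216] = 0.3886; exercise value = 0.0000 ≤ continuation, so V_0 = 0.3886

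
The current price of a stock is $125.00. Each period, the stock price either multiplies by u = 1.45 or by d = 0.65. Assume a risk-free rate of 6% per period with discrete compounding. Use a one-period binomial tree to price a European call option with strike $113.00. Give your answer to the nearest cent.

Risk-neutral probability p = (1 + 0.06 − 0.65)/(1.45 − 0.65) = 0.4100/0.8000 = 0.5125
Terminal stock prices: S_u = 181.2, S_d = 81.25
Terminal payoffs (S − K): max(68.25, 0) = 68.25, max(-31.75, 0) = 0
Node 0 (S = 125): V_0 = 1/1.06·[0.5125·68.2500 + 0.4875·0.0000] = 32.9982

$33.00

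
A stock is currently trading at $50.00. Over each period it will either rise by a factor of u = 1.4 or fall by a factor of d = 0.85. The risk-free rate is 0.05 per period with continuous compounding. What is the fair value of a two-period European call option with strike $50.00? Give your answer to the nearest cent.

$9.81

Risk-neutral probability p = (e^0.05 − 0.85)/(1.4 − 0.85) = 0.2013/0.5500 = 0.3659
Terminal stock prices: S_uu = 98, S_ud = 59.5, S_dd = 36.12
Terminal payoffs (S − K): max(48, 0) = 48, max(9.5, 0) = 9.5, max(-13.88, 0) = 0
Node u (S = 70): V_u = e^(−0.05)·[0.3659·48.0000 + 0.6341·9.5000] = 22.4385
Node d (S = 42.5): V_d = e^(−0.05)·[0.3659·9.5000 + 0.6341·0.0000] = 3.3069
Node 0 (S = 50): V_0 = e^(−0.05)·[0.3659·22.4385 + 0.6341·3.3069] = 9.8054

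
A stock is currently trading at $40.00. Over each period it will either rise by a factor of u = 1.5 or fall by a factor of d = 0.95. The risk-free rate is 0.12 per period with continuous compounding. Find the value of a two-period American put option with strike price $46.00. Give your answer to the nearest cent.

$6.00

Risk-neutral probability p = (e^0.12 − 0.95)/(1.5 − 0.95) = 0.1775/0.5500 = 0.3227
Terminal stock prices: S_uu = 90, S_ud = 57, S_dd = 36.1
Terminal payoffs (K − S): max(-44, 0) = 0, max(-11, 0) = 0, max(9.9, 0) = 9.9
Node u (S = 60): continuation = e^(−0.12)·[0.3227·0.0000 + 0.6773·0.0000] = 0.0000; exercise value = 0.0000 ≤ continuation, so V_u = 0.0000
Node d (S = 38): continuation = e^(−0.12)·[0.3227·0.0000 + 0.6773·9.9000] = 5.9469; exercise value = 8.0000 > continuation, so V_d = 8.0000 (exercise)
Node 0 (S = 40): continuation = e^(−0.12)·[0.3227·0.0000 + 0.6773·8.0000] = 4.8055; exercise value = 6.0000 > continuation, so V_0 = 6.0000 (exercise)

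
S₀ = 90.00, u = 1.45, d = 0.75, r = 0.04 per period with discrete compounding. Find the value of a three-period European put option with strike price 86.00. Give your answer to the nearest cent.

13.35

Risk-neutral probability p = (1 + 0.04 − 0.75)/(1.45 − 0.75) = 0.2900/0.7000 = 0.4143
Terminal stock prices: S_uuu = 274.4, S_uud = 141.9, S_udd = 73.41, S_ddd = 37.97
Terminal payoffs (K − S): max(-188.4, 0) = 0, max(-55.92, 0) = 0, max(12.59, 0) = 12.59, max(48.03, 0) = 48.03
Node uu (S = 189.2): V_uu = 1/1.04·[0.4143·0.0000 + 0.5857·0.0000] = 0.0000
Node ud (S = 97.88): V_ud = 1/1.04·[0.4143·0.0000 + 0.5857·12.5938] = 7.0926
Node dd (S = 50.62): V_dd = 1/1.04·[0.4143·12.5938 + 0.5857·48.0312] = 32.0673
Node u (S = 130.5): V_u = 1/1.04·[0.4143·0.0000 + 0.5857·7.0926] = 3.9945
Node d (S = 67.5): V_d = 1/1.04·[0.4143·7.0926 + 0.5857·32.0673] = 20.8852
Node 0 (S = 90): V_0 = 1/1.04·[0.4143·3.9945 + 0.5857·20.8852] = 13.3535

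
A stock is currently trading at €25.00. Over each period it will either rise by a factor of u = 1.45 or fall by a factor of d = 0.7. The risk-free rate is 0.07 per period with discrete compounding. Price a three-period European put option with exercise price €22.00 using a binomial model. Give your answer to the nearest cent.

€2.74

Risk-neutral probability p = (1 + 0.07 − 0.7)/(1.45 − 0.7) = 0.3700/0.7500 = 0.4933
Terminal stock prices: S_uuu = 76.22, S_uud = 36.79, S_udd = 17.76, S_ddd = 8.575
Terminal payoffs (K − S): max(-54.22, 0) = 0, max(-14.79, 0) = 0, max(4.238, 0) = 4.238, max(13.43, 0) = 13.43
Node uu (S = 52.56): V_uu = 1/1.07·[0.4933·0.0000 + 0.5067·0.0000] = 0.0000
Node ud (S = 25.38): V_ud = 1/1.07·[0.4933·0.0000 + 0.5067·4.2375] = 2.0065
Node dd (S = 12.25): V_dd = 1/1.07·[0.4933·4.2375 + 0.5067·13.4250] = 8.3107
Node u (S = 36.25): V_u = 1/1.07·[0.4933·0.0000 + 0.5067·2.0065] = 0.9501
Node d (S = 17.5): V_d = 1/1.07·[0.4933·2.0065 + 0.5067·8.3107] = 4.8604
Node 0 (S = 25): V_0 = 1/1.07·[0.4933·0.9501 + 0.5067·4.8604] = 2.7396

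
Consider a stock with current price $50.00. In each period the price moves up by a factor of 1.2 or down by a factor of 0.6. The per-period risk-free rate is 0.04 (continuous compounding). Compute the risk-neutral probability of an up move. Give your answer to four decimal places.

Risk-neutral probability p = (e^0.04 − 0.6)/(1.2 − 0.6) = 0.4408/0.6000 = 0.7347

p = 0.7347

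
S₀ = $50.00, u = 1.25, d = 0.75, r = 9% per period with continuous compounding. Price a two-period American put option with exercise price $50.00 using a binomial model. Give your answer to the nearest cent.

Risk-neutral probability p = (e^0.09 − 0.75)/(1.25 − 0.75) = 0.3442/0.5000 = 0.6883
Terminal stock prices: S_uu = 78.12, S_ud = 46.88, S_dd = 28.12
Terminal payoffs (K − S): max(-28.12, 0) = 0, max(3.125, 0) = 3.125, max(21.88, 0) = 21.88
Node u (S = 62.5): continuation = e^(−0.09)·[0.6883·0.0000 + 0.3117·3.1250] = 0.8901; exercise value = 0.0000 ≤ continuation, so V_u = 0.8901
Node d (S = 37.5): continuation = e^(−0.09)·[0.6883·3.1250 + 0.3117·21.8750] = 8.1966; exercise value = 12.5000 > continuation, so V_d = 12.5000 (exercise)
Node 0 (S = 50): continuation = e^(−0.09)·[0.6883·0.8901 + 0.3117·12.5000] = 4.1203; exercise value = 0.0000 ≤ continuation, so V_0 = 4.1203

$4.12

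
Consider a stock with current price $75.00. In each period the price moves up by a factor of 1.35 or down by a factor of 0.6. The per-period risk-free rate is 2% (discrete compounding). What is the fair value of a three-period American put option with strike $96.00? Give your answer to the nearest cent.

$32.17

Risk-neutral probability p = (1 + 0.02 − 0.6)/(1.35 − 0.6) = 0.4200/0.7500 = 0.5600
Terminal stock prices: S_uuu = 184.5, S_uud = 82.01, S_udd = 36.45, S_ddd = 16.2
Terminal payoffs (K − S): max(-88.53, 0) = 0, max(13.99, 0) = 13.99, max(59.55, 0) = 59.55, max(79.8, 0) = 79.8
Node uu (S = 136.7): continuation = 1/1.02·[0.5600·0.0000 + 0.4400·13.9875] = 6.0338; exercise value = 0.0000 ≤ continuation, so V_uu = 6.0338
Node ud (S = 60.75): continuation = 1/1.02·[0.5600·13.9875 + 0.4400·59.5500] = 33.3676; exercise value = 35.2500 > continuation, so V_ud = 35.2500 (exercise)
Node dd (S = 27): continuation = 1/1.02·[0.5600·59.5500 + 0.4400·79.8000] = 67.1176; exercise value = 69.0000 > continuation, so V_dd = 69.0000 (exercise)
Node u (S = 101.2): continuation = 1/1.02·[0.5600·6.0338 + 0.4400·35.2500] = 18.5186; exercise value = 0.0000 ≤ continuation, so V_u = 18.5186
Node d (S = 45): continuation = 1/1.02·[0.5600·35.2500 + 0.4400·69.0000] = 49.1176; exercise value = 51.0000 > continuation, so V_d = 51.0000 (exercise)
Node 0 (S = 75): continuation = 1/1.02·[0.5600·18.5186 + 0.4400·51.0000] = 32.1671; exercise value = 21.0000 ≤ continuation, so V_0 = 32.1671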